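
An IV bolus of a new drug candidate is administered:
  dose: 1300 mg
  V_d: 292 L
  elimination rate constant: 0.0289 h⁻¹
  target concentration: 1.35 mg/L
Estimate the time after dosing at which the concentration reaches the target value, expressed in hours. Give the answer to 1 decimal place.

C₀ = Dose / Vd = 1300 / 292 = 4.452 mg/L
t = ln(C₀ / C) / k = ln(4.452 / 1.35) / 0.02890
  = ln(3.298) / 0.02890 = 1.193 / 0.02890 = 41.28 h

41.3 h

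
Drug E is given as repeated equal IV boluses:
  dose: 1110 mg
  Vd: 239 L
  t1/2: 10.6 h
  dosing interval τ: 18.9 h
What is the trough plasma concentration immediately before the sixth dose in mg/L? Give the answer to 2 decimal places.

1.90 mg/L

C₀ per dose = Dose / Vd = 1110 / 239 = 4.644 mg/L
k = ln2 / t½ = 0.693147 / 10.6 = 0.06539 h⁻¹
Fraction remaining after one interval: r = e^(−kτ) = e^(−0.06539 × 18.9) = 0.2906
Before dose 6, 5 doses have been given (aged 1τ, 2τ, 3τ, 4τ, 5τ).
C_trough = C₀ × (r + r² + … + r^5) = C₀ × r(1−r^5)/(1−r)
        = 4.644 × 0.2906 × (1 − 0.002072) / (1 − 0.2906) = 1.898 mg/L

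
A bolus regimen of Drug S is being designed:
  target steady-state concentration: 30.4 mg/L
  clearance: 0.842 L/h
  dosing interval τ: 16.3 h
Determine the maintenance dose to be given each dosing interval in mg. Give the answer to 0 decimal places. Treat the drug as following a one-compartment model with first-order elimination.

417 mg

At steady state, Dose/τ = Css × CL.
Dose = Css × CL × τ = 30.4 × 0.8420 × 16.3 = 417.2 mg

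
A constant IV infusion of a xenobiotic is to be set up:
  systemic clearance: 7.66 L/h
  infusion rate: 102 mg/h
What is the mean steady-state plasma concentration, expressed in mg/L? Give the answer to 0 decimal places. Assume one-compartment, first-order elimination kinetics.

13 mg/L

At steady state Css = R₀ / CL = 102 / 7.660 = 13.32 mg/L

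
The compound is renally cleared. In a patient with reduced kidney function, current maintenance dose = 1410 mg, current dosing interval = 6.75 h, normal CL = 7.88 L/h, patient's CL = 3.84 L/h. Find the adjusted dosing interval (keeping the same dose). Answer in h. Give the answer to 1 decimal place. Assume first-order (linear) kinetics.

13.9 h

To keep the same average steady-state level, dosing rate must scale with clearance.
CL ratio = 3.84 / 7.88 = 0.4873
New interval (same dose) = 6.75 / 0.4873 = 13.85 h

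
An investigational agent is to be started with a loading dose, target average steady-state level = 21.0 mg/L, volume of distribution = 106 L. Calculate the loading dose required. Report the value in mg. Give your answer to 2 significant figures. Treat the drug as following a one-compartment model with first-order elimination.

LD = Css × Vd = 21.0 × 106 = 2226 mg

2200 mg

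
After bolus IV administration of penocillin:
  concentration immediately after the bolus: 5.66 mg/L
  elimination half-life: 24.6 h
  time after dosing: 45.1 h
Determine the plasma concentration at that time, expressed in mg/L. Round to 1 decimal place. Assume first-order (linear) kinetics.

k = ln2 / t½ = 0.693147 / 24.6 = 0.02818 h⁻¹
C = C₀ · e^(−k·t) = 5.660 × e^(−0.02818 × 45.1)
  = 5.660 × 0.2806 = 1.588 mg/L

1.6 mg/L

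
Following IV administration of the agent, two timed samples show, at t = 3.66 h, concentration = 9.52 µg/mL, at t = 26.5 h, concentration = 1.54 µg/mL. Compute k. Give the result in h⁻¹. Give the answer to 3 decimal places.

k = ln(C₁/C₂) / (t₂ − t₁) = ln(9.52/1.54) / (26.5 − 3.66)
  = 1.822 / 22.84 = 0.07977 h⁻¹

0.080 h⁻¹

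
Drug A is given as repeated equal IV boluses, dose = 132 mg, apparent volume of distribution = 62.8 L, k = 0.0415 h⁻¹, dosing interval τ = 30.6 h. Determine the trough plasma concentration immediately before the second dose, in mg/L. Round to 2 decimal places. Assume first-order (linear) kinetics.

0.59 mg/L

C₀ per dose = Dose / Vd = 132 / 62.8 = 2.102 mg/L
Fraction remaining after one interval: r = e^(−kτ) = e^(−0.04150 × 30.6) = 0.2809
Before dose 2, 1 dose has been given (aged 1τ).
C_trough = C₀ × r = 2.102 × 0.2809 = 0.5905 mg/L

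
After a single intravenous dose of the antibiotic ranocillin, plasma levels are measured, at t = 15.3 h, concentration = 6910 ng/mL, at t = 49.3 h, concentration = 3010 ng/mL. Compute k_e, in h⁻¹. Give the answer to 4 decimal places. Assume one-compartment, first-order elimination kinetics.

k = ln(C₁/C₂) / (t₂ − t₁) = ln(6910/3010) / (49.3 − 15.3)
  = 0.8310 / 34.00 = 0.02444 h⁻¹

0.0244 h⁻¹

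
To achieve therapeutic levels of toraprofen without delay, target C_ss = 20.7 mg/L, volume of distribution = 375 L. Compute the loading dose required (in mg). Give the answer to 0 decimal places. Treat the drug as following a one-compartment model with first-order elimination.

7763 mg

LD = Css × Vd = 20.7 × 375 = 7763 mg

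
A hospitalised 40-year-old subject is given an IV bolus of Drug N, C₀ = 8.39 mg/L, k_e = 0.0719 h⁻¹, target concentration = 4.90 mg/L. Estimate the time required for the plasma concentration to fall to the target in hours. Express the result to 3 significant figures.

7.48 h

t = ln(C₀ / C) / k = ln(8.390 / 4.90) / 0.07190
  = ln(1.712) / 0.07190 = 0.5377 / 0.07190 = 7.478 h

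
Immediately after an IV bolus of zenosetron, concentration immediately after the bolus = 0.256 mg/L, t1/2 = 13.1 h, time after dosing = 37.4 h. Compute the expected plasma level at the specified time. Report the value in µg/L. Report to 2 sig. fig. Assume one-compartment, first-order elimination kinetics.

k = ln2 / t½ = 0.693147 / 13.1 = 0.05291 h⁻¹
C = C₀ · e^(−k·t) = 0.2560 × e^(−0.05291 × 37.4)
  = 0.2560 × 0.1382 = 0.03538 mg/L
Convert: 0.03538 mg/L × 1000 = 35.38 µg/L

35 µg/L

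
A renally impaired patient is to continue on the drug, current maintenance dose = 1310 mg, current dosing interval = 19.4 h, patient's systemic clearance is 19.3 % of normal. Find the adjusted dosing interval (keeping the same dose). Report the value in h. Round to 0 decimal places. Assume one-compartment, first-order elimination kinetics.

101 h

To keep the same average steady-state level, dosing rate must scale with clearance.
CL ratio = 19.3 / 100 = 0.1930
New interval (same dose) = 19.4 / 0.1930 = 100.5 h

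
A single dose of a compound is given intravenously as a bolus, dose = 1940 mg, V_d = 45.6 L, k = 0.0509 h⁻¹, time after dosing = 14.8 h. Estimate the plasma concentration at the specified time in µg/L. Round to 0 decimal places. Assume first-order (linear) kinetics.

20030 µg/L

C₀ = Dose / Vd = 1940 / 45.6 = 42.54 mg/L
C = C₀ · e^(−k·t) = 42.54 × e^(−0.05090 × 14.8)
  = 42.54 × 0.4708 = 20.03 mg/L
Convert: 20.03 mg/L × 1000 = 20030 µg/L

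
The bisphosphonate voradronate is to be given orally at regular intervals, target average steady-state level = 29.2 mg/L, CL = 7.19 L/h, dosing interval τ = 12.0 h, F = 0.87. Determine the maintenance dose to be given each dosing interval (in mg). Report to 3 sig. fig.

2900 mg

At steady state, F × (Dose/τ) = Css × CL.
Dose = Css × CL × τ / F = 29.2 × 7.190 × 12.0 / 0.87 = 2896 mg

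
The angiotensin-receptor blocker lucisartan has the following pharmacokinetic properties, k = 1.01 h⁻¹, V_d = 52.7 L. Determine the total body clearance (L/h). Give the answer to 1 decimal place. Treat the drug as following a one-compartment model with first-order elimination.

CL = k × Vd = 1.01 × 52.7 = 53.23 L/h

53.2 L/h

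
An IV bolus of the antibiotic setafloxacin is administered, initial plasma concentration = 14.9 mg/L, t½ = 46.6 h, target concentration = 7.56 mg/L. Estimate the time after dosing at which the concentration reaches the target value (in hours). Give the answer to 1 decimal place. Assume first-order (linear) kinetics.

k = ln2 / t½ = 0.693147 / 46.6 = 0.01487 h⁻¹
t = ln(C₀ / C) / k = ln(14.90 / 7.56) / 0.01487
  = ln(1.971) / 0.01487 = 0.6785 / 0.01487 = 45.63 h

45.6 h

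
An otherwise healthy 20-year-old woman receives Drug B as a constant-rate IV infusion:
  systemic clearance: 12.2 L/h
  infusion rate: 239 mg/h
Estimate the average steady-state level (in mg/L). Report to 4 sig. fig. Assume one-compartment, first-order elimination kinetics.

At steady state Css = R₀ / CL = 239 / 12.20 = 19.59 mg/L

19.59 mg/L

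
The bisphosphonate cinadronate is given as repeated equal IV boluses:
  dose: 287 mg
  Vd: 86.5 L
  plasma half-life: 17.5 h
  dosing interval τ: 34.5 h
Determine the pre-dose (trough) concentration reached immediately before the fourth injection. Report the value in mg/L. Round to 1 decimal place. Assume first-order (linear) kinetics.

C₀ per dose = Dose / Vd = 287 / 86.5 = 3.318 mg/L
k = ln2 / t½ = 0.693147 / 17.5 = 0.03961 h⁻¹
Fraction remaining after one interval: r = e^(−kτ) = e^(−0.03961 × 34.5) = 0.2550
Before dose 4, 3 doses have been given (aged 1τ, 2τ, 3τ).
C_trough = C₀ × (r + r² + … + r^3) = C₀ × r(1−r^3)/(1−r)
        = 3.318 × 0.2550 × (1 − 0.01658) / (1 − 0.2550) = 1.117 mg/L

1.1 mg/L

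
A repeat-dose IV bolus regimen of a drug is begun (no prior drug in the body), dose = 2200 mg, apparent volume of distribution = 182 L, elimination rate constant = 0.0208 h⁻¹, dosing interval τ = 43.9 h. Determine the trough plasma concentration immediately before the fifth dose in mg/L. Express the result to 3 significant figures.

7.89 mg/L

C₀ per dose = Dose / Vd = 2200 / 182 = 12.09 mg/L
Fraction remaining after one interval: r = e^(−kτ) = e^(−0.02080 × 43.9) = 0.4013
Before dose 5, 4 doses have been given (aged 1τ, 2τ, 3τ, 4τ).
C_trough = C₀ × (r + r² + … + r^4) = C₀ × r(1−r^4)/(1−r)
        = 12.09 × 0.4013 × (1 − 0.02593) / (1 − 0.4013) = 7.894 mg/L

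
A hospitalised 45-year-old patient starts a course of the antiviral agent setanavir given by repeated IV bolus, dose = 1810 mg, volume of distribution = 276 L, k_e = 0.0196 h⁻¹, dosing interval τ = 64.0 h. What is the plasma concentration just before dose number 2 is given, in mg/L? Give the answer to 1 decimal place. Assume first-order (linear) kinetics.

1.9 mg/L

C₀ per dose = Dose / Vd = 1810 / 276 = 6.558 mg/L
Fraction remaining after one interval: r = e^(−kτ) = e^(−0.01960 × 64.0) = 0.2852
Before dose 2, 1 dose has been given (aged 1τ).
C_trough = C₀ × r = 6.558 × 0.2852 = 1.870 mg/L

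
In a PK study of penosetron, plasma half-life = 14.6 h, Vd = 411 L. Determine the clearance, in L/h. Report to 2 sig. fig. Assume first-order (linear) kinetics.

20 L/h

k = ln2 / t½ = 0.693147 / 14.6 = 0.04748 h⁻¹
CL = k × Vd = 0.04748 × 411 = 19.51 L/h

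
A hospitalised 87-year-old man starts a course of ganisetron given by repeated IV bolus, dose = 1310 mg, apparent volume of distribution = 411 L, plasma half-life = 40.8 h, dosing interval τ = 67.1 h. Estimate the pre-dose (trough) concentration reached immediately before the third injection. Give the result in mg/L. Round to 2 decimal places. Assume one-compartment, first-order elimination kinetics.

1.35 mg/L

C₀ per dose = Dose / Vd = 1310 / 411 = 3.187 mg/L
k = ln2 / t½ = 0.693147 / 40.8 = 0.01699 h⁻¹
Fraction remaining after one interval: r = e^(−kτ) = e^(−0.01699 × 67.1) = 0.3198
Before dose 3, 2 doses have been given (aged 1τ, 2τ).
C_trough = C₀ × (r + r²) = 3.187 × (0.3198 + 0.1023) = 1.345 mg/L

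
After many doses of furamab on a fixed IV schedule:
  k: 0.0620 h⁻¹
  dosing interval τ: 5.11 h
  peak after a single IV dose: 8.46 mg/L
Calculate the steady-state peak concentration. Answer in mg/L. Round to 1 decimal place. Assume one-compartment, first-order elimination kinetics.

e^(−kτ) = e^(−0.06200 × 5.11) = 0.7285
Accumulation ratio R = 1 / (1 − e^(−kτ)) = 1 / (1 − 0.7285) = 3.683
Steady-state peak = C₀ × R = 8.46 × 3.683 = 31.16 mg/L

31.2 mg/L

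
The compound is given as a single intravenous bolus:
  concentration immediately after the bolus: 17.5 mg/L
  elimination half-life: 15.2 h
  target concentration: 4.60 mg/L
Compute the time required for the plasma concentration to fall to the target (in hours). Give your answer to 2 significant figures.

29 h

k = ln2 / t½ = 0.693147 / 15.2 = 0.04560 h⁻¹
t = ln(C₀ / C) / k = ln(17.50 / 4.60) / 0.04560
  = ln(3.804) / 0.04560 = 1.336 / 0.04560 = 29.30 h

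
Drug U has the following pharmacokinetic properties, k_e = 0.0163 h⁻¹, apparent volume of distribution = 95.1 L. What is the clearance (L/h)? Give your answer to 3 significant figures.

1.55 L/h

CL = k × Vd = 0.0163 × 95.1 = 1.550 L/h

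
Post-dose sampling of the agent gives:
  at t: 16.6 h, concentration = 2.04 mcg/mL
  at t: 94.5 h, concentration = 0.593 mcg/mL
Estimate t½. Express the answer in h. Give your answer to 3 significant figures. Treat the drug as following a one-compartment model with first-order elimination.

43.7 h

k = ln(C₁/C₂) / (t₂ − t₁) = ln(2.04/0.593) / (94.5 − 16.6)
  = 1.236 / 77.90 = 0.01587 h⁻¹
t½ = ln2 / k = 0.693147 / 0.01587 = 43.68 h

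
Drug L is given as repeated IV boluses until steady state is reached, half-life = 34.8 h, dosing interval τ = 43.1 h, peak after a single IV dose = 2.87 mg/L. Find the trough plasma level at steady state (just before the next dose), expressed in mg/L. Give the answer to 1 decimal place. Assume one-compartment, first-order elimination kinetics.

2.1 mg/L

k = ln2 / t½ = 0.693147 / 34.8 = 0.01992 h⁻¹
e^(−kτ) = e^(−0.01992 × 43.1) = 0.4238
Accumulation ratio R = 1 / (1 − e^(−kτ)) = 1 / (1 − 0.4238) = 1.736
Steady-state trough = C₀ × R × e^(−kτ) = 2.87 × 1.736 × 0.4238 = 2.112 mg/L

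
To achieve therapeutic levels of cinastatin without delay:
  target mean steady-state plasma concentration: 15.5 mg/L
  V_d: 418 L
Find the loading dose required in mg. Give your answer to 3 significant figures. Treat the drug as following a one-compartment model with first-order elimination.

6480 mg

LD = Css × Vd = 15.5 × 418 = 6479 mg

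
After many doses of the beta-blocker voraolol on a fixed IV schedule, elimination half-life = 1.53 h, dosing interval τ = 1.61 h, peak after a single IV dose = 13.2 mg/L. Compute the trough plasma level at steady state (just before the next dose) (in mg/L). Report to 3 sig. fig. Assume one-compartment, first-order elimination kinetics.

k = ln2 / t½ = 0.693147 / 1.53 = 0.4530 h⁻¹
e^(−kτ) = e^(−0.4530 × 1.61) = 0.4822
Accumulation ratio R = 1 / (1 − e^(−kτ)) = 1 / (1 − 0.4822) = 1.931
Steady-state trough = C₀ × R × e^(−kτ) = 13.2 × 1.931 × 0.4822 = 12.29 mg/L

12.3 mg/L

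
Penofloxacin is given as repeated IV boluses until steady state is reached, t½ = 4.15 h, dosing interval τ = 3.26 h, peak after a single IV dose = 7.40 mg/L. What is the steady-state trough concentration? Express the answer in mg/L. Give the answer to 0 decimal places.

k = ln2 / t½ = 0.693147 / 4.15 = 0.1670 h⁻¹
e^(−kτ) = e^(−0.1670 × 3.26) = 0.5802
Accumulation ratio R = 1 / (1 − e^(−kτ)) = 1 / (1 − 0.5802) = 2.382
Steady-state trough = C₀ × R × e^(−kτ) = 7.40 × 2.382 × 0.5802 = 10.23 mg/L

10 mg/L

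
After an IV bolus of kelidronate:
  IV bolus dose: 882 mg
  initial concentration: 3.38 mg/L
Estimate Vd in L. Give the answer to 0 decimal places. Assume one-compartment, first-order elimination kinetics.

Vd = Dose / C₀ = 882.0 / 3.38 = 260.9 L

261 L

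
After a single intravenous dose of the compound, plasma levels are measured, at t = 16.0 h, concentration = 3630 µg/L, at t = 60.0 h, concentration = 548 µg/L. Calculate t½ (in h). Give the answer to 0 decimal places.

k = ln(C₁/C₂) / (t₂ − t₁) = ln(3630/548) / (60.0 − 16.0)
  = 1.891 / 44.00 = 0.04298 h⁻¹
t½ = ln2 / k = 0.693147 / 0.04298 = 16.13 h

16 h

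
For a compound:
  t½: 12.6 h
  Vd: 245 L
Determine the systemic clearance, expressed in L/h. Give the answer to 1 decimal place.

k = ln2 / t½ = 0.693147 / 12.6 = 0.05501 h⁻¹
CL = k × Vd = 0.05501 × 245 = 13.48 L/h

13.5 L/h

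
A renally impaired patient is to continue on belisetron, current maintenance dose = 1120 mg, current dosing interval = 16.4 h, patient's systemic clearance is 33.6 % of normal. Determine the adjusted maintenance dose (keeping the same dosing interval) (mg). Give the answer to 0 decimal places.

376 mg

To keep the same average steady-state level, dosing rate must scale with clearance.
CL ratio = 33.6 / 100 = 0.3360
New dose (same interval) = 1120 × 0.3360 = 376.3 mg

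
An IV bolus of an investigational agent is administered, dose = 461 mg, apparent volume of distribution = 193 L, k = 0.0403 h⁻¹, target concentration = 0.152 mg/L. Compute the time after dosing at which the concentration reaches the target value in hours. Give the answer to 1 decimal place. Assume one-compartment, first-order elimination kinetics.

68.4 h

C₀ = Dose / Vd = 461.0 / 193 = 2.389 mg/L
t = ln(C₀ / C) / k = ln(2.389 / 0.152) / 0.04030
  = ln(15.72) / 0.04030 = 2.755 / 0.04030 = 68.36 h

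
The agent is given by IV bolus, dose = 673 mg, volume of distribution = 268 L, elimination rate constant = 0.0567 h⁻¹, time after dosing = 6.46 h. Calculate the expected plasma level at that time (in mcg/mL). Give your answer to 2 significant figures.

1.7 mcg/mL

C₀ = Dose / Vd = 673.0 / 268 = 2.511 mg/L
C = C₀ · e^(−k·t) = 2.511 × e^(−0.05670 × 6.46)
  = 2.511 × 0.6933 = 1.741 mg/L
(1.741 mg/L = 1.741 mcg/mL)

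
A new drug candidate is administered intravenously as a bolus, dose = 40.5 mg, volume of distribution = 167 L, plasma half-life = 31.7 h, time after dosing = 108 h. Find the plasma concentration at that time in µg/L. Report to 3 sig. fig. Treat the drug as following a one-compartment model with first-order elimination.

C₀ = Dose / Vd = 40.50 / 167 = 0.2425 mg/L
k = ln2 / t½ = 0.693147 / 31.7 = 0.02187 h⁻¹
C = C₀ · e^(−k·t) = 0.2425 × e^(−0.02187 × 108)
  = 0.2425 × 0.09424 = 0.02285 mg/L
Convert: 0.02285 mg/L × 1000 = 22.85 µg/L

22.9 µg/L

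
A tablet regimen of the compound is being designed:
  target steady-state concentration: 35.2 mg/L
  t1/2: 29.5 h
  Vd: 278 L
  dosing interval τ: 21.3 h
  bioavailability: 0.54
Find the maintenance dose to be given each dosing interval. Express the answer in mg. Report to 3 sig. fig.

k = ln2 / t½ = 0.693147 / 29.5 = 0.02350 h⁻¹
CL = k × Vd = 0.02350 × 278 = 6.533 L/h
At steady state, F × (Dose/τ) = Css × CL.
Dose = Css × CL × τ / F = 35.2 × 6.533 × 21.3 / 0.54 = 9071 mg

9070 mg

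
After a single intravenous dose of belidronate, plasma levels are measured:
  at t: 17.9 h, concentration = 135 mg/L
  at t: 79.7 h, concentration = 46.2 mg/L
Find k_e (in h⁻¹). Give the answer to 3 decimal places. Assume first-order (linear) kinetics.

k = ln(C₁/C₂) / (t₂ − t₁) = ln(135/46.2) / (79.7 − 17.9)
  = 1.072 / 61.80 = 0.01735 h⁻¹

0.017 h⁻¹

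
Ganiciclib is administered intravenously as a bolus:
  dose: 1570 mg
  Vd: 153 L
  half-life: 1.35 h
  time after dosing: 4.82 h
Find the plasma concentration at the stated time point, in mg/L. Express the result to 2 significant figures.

C₀ = Dose / Vd = 1570 / 153 = 10.26 mg/L
k = ln2 / t½ = 0.693147 / 1.35 = 0.5134 h⁻¹
C = C₀ · e^(−k·t) = 10.26 × e^(−0.5134 × 4.82)
  = 10.26 × 0.08420 = 0.8639 mg/L

0.86 mg/L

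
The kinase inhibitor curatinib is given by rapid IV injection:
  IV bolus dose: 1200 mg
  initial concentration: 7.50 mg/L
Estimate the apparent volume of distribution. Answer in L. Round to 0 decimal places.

Vd = Dose / C₀ = 1200 / 7.50 = 160.0 L

160 L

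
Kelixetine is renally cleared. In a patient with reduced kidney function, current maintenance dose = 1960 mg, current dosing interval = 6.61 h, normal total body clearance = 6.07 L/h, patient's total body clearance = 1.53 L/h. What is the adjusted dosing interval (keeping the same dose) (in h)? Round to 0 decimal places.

26 h

To keep the same average steady-state level, dosing rate must scale with clearance.
CL ratio = 1.53 / 6.07 = 0.2521
New interval (same dose) = 6.61 / 0.2521 = 26.22 h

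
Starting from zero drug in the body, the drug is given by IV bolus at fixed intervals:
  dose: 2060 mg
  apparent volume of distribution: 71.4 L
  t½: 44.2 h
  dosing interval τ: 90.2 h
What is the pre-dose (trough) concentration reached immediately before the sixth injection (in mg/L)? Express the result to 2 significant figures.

C₀ per dose = Dose / Vd = 2060 / 71.4 = 28.85 mg/L
k = ln2 / t½ = 0.693147 / 44.2 = 0.01568 h⁻¹
Fraction remaining after one interval: r = e^(−kτ) = e^(−0.01568 × 90.2) = 0.2431
Before dose 6, 5 doses have been given (aged 1τ, 2τ, 3τ, 4τ, 5τ).
C_trough = C₀ × (r + r² + … + r^5) = C₀ × r(1−r^5)/(1−r)
        = 28.85 × 0.2431 × (1 − 0.0008490) / (1 − 0.2431) = 9.258 mg/L

9.3 mg/L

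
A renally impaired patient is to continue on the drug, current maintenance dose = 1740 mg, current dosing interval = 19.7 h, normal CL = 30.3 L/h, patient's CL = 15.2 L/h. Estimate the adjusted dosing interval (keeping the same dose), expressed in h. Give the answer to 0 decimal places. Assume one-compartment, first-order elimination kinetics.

To keep the same average steady-state level, dosing rate must scale with clearance.
CL ratio = 15.2 / 30.3 = 0.5017
New interval (same dose) = 19.7 / 0.5017 = 39.27 h

39 h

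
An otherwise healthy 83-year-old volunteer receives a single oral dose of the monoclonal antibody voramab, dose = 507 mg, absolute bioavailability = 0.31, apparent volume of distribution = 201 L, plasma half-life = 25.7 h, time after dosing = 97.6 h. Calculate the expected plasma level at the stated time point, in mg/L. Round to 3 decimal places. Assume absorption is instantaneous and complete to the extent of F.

Amount reaching circulation = F × Dose = 0.31 × 507.0 = 157.2 mg
C₀ = F·Dose / Vd = 157.2 / 201 = 0.7821 mg/L
k = ln2 / t½ = 0.693147 / 25.7 = 0.02697 h⁻¹
C = C₀ · e^(−k·t) = 0.7821 × e^(−0.02697 × 97.6)
  = 0.7821 × 0.07191 = 0.05624 mg/L

0.056 mg/L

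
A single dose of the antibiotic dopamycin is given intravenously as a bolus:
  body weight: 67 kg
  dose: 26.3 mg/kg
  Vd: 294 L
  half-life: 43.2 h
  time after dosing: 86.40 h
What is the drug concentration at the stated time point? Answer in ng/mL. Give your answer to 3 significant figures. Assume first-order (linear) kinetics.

Total dose = 26.3 × 67 = 1762 mg
C₀ = Dose / Vd = 1762 / 294 = 5.993 mg/L
k = ln2 / t½ = 0.693147 / 43.2 = 0.01605 h⁻¹
t / t½ = 86.40 / 43.2 = 2 half-lives
C = C₀ × (1/2)^2 = 5.993 × 0.2500 = 1.498 mg/L
Convert: 1.498 mg/L × 1000 = 1498 ng/mL

1500 ng/mL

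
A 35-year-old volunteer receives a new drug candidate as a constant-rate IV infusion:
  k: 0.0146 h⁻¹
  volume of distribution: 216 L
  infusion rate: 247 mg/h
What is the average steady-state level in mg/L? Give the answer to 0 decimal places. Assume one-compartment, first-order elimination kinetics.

78 mg/L

CL = k × Vd = 0.01460 × 216 = 3.154 L/h
At steady state Css = R₀ / CL = 247 / 3.154 = 78.31 mg/L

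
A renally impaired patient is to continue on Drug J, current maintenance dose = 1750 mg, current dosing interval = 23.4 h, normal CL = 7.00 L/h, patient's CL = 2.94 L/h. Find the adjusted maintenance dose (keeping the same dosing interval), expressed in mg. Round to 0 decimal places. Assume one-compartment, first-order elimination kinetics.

735 mg

To keep the same average steady-state level, dosing rate must scale with clearance.
CL ratio = 2.94 / 7.00 = 0.4200
New dose (same interval) = 1750 × 0.4200 = 735.0 mg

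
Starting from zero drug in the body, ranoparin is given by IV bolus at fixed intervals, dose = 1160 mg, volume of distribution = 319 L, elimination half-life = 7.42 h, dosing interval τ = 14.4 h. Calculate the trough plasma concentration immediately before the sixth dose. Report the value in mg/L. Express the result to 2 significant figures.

1.3 mg/L

C₀ per dose = Dose / Vd = 1160 / 319 = 3.636 mg/L
k = ln2 / t½ = 0.693147 / 7.42 = 0.09342 h⁻¹
Fraction remaining after one interval: r = e^(−kτ) = e^(−0.09342 × 14.4) = 0.2605
Before dose 6, 5 doses have been given (aged 1τ, 2τ, 3τ, 4τ, 5τ).
C_trough = C₀ × (r + r² + … + r^5) = C₀ × r(1−r^5)/(1−r)
        = 3.636 × 0.2605 × (1 − 0.001200) / (1 − 0.2605) = 1.279 mg/L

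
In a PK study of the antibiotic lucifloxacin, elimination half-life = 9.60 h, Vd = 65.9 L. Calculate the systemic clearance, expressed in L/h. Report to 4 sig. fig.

k = ln2 / t½ = 0.693147 / 9.60 = 0.07220 h⁻¹
CL = k × Vd = 0.07220 × 65.9 = 4.758 L/h

4.758 L/h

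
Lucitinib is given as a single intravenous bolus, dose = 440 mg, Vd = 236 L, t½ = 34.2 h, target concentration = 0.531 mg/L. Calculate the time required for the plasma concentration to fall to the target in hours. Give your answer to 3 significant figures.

C₀ = Dose / Vd = 440.0 / 236 = 1.864 mg/L
k = ln2 / t½ = 0.693147 / 34.2 = 0.02027 h⁻¹
t = ln(C₀ / C) / k = ln(1.864 / 0.531) / 0.02027
  = ln(3.510) / 0.02027 = 1.256 / 0.02027 = 61.96 h

62.0 h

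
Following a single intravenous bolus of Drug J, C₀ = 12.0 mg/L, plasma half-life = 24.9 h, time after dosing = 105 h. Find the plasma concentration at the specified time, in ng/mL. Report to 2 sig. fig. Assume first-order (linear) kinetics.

k = ln2 / t½ = 0.693147 / 24.9 = 0.02784 h⁻¹
C = C₀ · e^(−k·t) = 12.00 × e^(−0.02784 × 105)
  = 12.00 × 0.05376 = 0.6451 mg/L
Convert: 0.6451 mg/L × 1000 = 645.1 ng/mL

650 ng/mL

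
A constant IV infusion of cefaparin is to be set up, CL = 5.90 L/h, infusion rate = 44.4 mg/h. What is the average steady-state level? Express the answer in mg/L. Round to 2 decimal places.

At steady state Css = R₀ / CL = 44.4 / 5.900 = 7.525 mg/L

7.53 mg/L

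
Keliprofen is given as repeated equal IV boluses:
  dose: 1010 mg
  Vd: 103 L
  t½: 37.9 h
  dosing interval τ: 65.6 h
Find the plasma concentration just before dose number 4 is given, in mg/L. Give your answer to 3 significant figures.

C₀ per dose = Dose / Vd = 1010 / 103 = 9.806 mg/L
k = ln2 / t½ = 0.693147 / 37.9 = 0.01829 h⁻¹
Fraction remaining after one interval: r = e^(−kτ) = e^(−0.01829 × 65.6) = 0.3012
Before dose 4, 3 doses have been given (aged 1τ, 2τ, 3τ).
C_trough = C₀ × (r + r² + … + r^3) = C₀ × r(1−r^3)/(1−r)
        = 9.806 × 0.3012 × (1 − 0.02733) / (1 − 0.3012) = 4.111 mg/L

4.11 mg/L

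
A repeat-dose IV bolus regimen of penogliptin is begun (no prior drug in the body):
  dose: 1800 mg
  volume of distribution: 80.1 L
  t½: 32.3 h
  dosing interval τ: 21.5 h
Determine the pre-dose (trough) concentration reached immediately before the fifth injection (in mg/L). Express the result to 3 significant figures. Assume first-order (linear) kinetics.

32.3 mg/L

C₀ per dose = Dose / Vd = 1800 / 80.1 = 22.47 mg/L
k = ln2 / t½ = 0.693147 / 32.3 = 0.02146 h⁻¹
Fraction remaining after one interval: r = e^(−kτ) = e^(−0.02146 × 21.5) = 0.6304
Before dose 5, 4 doses have been given (aged 1τ, 2τ, 3τ, 4τ).
C_trough = C₀ × (r + r² + … + r^4) = C₀ × r(1−r^4)/(1−r)
        = 22.47 × 0.6304 × (1 − 0.1579) / (1 − 0.6304) = 32.27 mg/L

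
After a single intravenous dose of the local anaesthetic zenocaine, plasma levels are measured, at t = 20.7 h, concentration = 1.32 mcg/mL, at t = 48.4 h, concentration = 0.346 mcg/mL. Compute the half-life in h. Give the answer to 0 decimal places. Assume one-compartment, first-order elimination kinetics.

k = ln(C₁/C₂) / (t₂ − t₁) = ln(1.32/0.346) / (48.4 − 20.7)
  = 1.339 / 27.70 = 0.04834 h⁻¹
t½ = ln2 / k = 0.693147 / 0.04834 = 14.34 h

14 h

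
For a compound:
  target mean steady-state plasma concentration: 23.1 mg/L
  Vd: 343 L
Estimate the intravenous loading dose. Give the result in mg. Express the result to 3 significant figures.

LD = Css × Vd = 23.1 × 343 = 7923 mg

7920 mg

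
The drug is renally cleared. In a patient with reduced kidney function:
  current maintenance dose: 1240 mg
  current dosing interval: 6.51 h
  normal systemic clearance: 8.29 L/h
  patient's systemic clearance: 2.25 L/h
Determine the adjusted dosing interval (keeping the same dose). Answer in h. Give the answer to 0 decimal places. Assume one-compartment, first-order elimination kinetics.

24 h

To keep the same average steady-state level, dosing rate must scale with clearance.
CL ratio = 2.25 / 8.29 = 0.2714
New interval (same dose) = 6.51 / 0.2714 = 23.99 h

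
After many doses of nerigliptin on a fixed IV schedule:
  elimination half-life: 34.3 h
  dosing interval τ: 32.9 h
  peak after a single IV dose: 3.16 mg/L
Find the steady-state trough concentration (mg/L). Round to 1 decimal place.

3.3 mg/L

k = ln2 / t½ = 0.693147 / 34.3 = 0.02021 h⁻¹
e^(−kτ) = e^(−0.02021 × 32.9) = 0.5143
Accumulation ratio R = 1 / (1 − e^(−kτ)) = 1 / (1 − 0.5143) = 2.059
Steady-state trough = C₀ × R × e^(−kτ) = 3.16 × 2.059 × 0.5143 = 3.346 mg/L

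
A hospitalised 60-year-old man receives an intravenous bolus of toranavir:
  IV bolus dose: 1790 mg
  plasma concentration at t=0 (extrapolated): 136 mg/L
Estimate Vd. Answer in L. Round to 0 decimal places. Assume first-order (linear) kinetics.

13 L

Vd = Dose / C₀ = 1790 / 136 = 13.16 L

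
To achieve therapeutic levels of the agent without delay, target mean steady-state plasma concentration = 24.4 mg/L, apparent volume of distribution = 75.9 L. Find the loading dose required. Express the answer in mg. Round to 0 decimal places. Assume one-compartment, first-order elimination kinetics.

1852 mg

LD = Css × Vd = 24.4 × 75.9 = 1852 mg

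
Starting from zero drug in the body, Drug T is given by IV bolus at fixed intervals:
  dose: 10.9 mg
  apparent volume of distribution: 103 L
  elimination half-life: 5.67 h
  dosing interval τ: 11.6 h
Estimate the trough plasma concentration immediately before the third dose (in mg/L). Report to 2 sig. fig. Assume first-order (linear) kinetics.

0.032 mg/L

C₀ per dose = Dose / Vd = 10.9 / 103 = 0.1058 mg/L
k = ln2 / t½ = 0.693147 / 5.67 = 0.1222 h⁻¹
Fraction remaining after one interval: r = e^(−kτ) = e^(−0.1222 × 11.6) = 0.2423
Before dose 3, 2 doses have been given (aged 1τ, 2τ).
C_trough = C₀ × (r + r²) = 0.1058 × (0.2423 + 0.05871) = 0.03185 mg/L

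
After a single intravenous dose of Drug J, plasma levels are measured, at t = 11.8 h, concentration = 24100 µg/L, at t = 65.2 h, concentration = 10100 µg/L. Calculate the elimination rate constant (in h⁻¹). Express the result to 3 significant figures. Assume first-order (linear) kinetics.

0.0163 h⁻¹

k = ln(C₁/C₂) / (t₂ − t₁) = ln(24100/10100) / (65.2 − 11.8)
  = 0.8697 / 53.40 = 0.01629 h⁻¹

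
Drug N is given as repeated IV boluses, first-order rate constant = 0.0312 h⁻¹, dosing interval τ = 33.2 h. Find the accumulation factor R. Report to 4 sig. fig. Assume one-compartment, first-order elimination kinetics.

e^(−kτ) = e^(−0.03120 × 33.2) = 0.3549
Accumulation ratio R = 1 / (1 − e^(−kτ)) = 1 / (1 − 0.3549) = 1.550

1.550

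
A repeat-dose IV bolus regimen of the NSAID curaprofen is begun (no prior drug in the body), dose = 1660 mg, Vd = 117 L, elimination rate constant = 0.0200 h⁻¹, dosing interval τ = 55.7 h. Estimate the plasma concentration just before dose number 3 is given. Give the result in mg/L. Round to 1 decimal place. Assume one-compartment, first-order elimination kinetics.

C₀ per dose = Dose / Vd = 1660 / 117 = 14.19 mg/L
Fraction remaining after one interval: r = e^(−kτ) = e^(−0.02000 × 55.7) = 0.3282
Before dose 3, 2 doses have been given (aged 1τ, 2τ).
C_trough = C₀ × (r + r²) = 14.19 × (0.3282 + 0.1077) = 6.185 mg/L

6.2 mg/L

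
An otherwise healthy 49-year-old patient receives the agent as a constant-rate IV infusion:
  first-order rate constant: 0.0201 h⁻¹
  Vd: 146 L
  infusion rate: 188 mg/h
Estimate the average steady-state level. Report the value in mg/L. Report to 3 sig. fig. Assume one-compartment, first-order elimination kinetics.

64.1 mg/L

CL = k × Vd = 0.02010 × 146 = 2.935 L/h
At steady state Css = R₀ / CL = 188 / 2.935 = 64.05 mg/L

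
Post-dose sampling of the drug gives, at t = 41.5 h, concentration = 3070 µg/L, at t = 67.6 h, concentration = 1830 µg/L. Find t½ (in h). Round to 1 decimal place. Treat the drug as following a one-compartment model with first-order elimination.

35.0 h

k = ln(C₁/C₂) / (t₂ − t₁) = ln(3070/1830) / (67.6 − 41.5)
  = 0.5174 / 26.10 = 0.01982 h⁻¹
t½ = ln2 / k = 0.693147 / 0.01982 = 34.97 h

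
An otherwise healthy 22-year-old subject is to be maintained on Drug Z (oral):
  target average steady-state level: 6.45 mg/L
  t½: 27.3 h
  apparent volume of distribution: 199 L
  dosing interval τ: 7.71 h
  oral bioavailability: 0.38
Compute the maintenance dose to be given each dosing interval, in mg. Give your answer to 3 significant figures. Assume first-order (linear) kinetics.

661 mg

k = ln2 / t½ = 0.693147 / 27.3 = 0.02539 h⁻¹
CL = k × Vd = 0.02539 × 199 = 5.053 L/h
At steady state, F × (Dose/τ) = Css × CL.
Dose = Css × CL × τ / F = 6.45 × 5.053 × 7.71 / 0.38 = 661.3 mg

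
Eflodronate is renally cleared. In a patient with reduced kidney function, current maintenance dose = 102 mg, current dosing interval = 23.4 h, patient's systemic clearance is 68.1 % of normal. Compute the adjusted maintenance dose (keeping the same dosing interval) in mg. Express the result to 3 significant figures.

69.5 mg

To keep the same average steady-state level, dosing rate must scale with clearance.
CL ratio = 68.1 / 100 = 0.6810
New dose (same interval) = 102 × 0.6810 = 69.46 mg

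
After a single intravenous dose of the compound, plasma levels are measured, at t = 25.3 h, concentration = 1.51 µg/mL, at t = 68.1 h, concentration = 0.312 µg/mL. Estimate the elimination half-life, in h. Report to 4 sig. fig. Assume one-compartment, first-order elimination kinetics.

18.81 h

k = ln(C₁/C₂) / (t₂ − t₁) = ln(1.51/0.312) / (68.1 − 25.3)
  = 1.577 / 42.80 = 0.03685 h⁻¹
t½ = ln2 / k = 0.693147 / 0.03685 = 18.81 h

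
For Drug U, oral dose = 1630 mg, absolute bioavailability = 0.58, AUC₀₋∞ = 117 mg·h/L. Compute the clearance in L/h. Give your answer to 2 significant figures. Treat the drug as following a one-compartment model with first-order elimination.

8.1 L/h

CL = F·Dose / AUC = 0.58 × 1630 / 117 = 8.080 L/h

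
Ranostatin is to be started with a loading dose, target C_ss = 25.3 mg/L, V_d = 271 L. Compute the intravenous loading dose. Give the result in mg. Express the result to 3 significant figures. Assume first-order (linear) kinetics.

6860 mg

LD = Css × Vd = 25.3 × 271 = 6856 mg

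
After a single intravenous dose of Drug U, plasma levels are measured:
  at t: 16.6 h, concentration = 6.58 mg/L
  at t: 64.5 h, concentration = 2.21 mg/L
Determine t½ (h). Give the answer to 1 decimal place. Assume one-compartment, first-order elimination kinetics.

k = ln(C₁/C₂) / (t₂ − t₁) = ln(6.58/2.21) / (64.5 − 16.6)
  = 1.091 / 47.90 = 0.02278 h⁻¹
t½ = ln2 / k = 0.693147 / 0.02278 = 30.43 h

30.4 h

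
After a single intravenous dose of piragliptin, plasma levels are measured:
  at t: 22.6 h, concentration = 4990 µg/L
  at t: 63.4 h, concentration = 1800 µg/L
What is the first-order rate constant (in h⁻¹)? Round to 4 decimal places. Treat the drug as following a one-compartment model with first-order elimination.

0.0250 h⁻¹

k = ln(C₁/C₂) / (t₂ − t₁) = ln(4990/1800) / (63.4 − 22.6)
  = 1.020 / 40.80 = 0.02500 h⁻¹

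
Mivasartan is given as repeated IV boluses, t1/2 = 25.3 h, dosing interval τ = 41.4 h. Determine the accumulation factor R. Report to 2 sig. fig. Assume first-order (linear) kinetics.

k = ln2 / t½ = 0.693147 / 25.3 = 0.02740 h⁻¹
e^(−kτ) = e^(−0.02740 × 41.4) = 0.3216
Accumulation ratio R = 1 / (1 − e^(−kτ)) = 1 / (1 − 0.3216) = 1.474

1.5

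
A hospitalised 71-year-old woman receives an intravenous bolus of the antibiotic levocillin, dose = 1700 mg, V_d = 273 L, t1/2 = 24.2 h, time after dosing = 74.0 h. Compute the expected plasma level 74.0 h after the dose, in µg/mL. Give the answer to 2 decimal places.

0.75 µg/mL

C₀ = Dose / Vd = 1700 / 273 = 6.227 mg/L
k = ln2 / t½ = 0.693147 / 24.2 = 0.02864 h⁻¹
C = C₀ · e^(−k·t) = 6.227 × e^(−0.02864 × 74.0)
  = 6.227 × 0.1201 = 0.7479 mg/L
(0.7479 mg/L = 0.7479 µg/mL)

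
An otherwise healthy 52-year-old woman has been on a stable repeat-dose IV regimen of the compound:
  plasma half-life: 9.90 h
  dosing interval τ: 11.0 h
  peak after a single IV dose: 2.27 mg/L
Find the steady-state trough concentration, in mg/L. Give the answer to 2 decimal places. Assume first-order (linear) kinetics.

1.96 mg/L

k = ln2 / t½ = 0.693147 / 9.90 = 0.07001 h⁻¹
e^(−kτ) = e^(−0.07001 × 11.0) = 0.4630
Accumulation ratio R = 1 / (1 − e^(−kτ)) = 1 / (1 − 0.4630) = 1.862
Steady-state trough = C₀ × R × e^(−kτ) = 2.27 × 1.862 × 0.4630 = 1.957 mg/L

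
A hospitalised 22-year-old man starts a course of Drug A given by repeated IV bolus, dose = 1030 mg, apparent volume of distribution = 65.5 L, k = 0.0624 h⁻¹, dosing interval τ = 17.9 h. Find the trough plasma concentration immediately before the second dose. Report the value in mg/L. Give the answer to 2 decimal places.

C₀ per dose = Dose / Vd = 1030 / 65.5 = 15.73 mg/L
Fraction remaining after one interval: r = e^(−kτ) = e^(−0.06240 × 17.9) = 0.3273
Before dose 2, 1 dose has been given (aged 1τ).
C_trough = C₀ × r = 15.73 × 0.3273 = 5.148 mg/L

5.15 mg/L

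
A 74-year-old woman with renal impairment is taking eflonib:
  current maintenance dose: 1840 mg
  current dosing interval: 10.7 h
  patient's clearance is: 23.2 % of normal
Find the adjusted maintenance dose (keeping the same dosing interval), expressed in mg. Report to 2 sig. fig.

To keep the same average steady-state level, dosing rate must scale with clearance.
CL ratio = 23.2 / 100 = 0.2320
New dose (same interval) = 1840 × 0.2320 = 426.9 mg

430 mg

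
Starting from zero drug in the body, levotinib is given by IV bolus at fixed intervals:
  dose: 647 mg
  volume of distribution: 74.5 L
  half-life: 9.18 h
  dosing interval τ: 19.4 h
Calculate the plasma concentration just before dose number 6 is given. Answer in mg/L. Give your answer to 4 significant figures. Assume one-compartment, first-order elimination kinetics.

C₀ per dose = Dose / Vd = 647 / 74.5 = 8.685 mg/L
k = ln2 / t½ = 0.693147 / 9.18 = 0.07551 h⁻¹
Fraction remaining after one interval: r = e^(−kτ) = e^(−0.07551 × 19.4) = 0.2311
Before dose 6, 5 doses have been given (aged 1τ, 2τ, 3τ, 4τ, 5τ).
C_trough = C₀ × (r + r² + … + r^5) = C₀ × r(1−r^5)/(1−r)
        = 8.685 × 0.2311 × (1 − 0.0006592) / (1 − 0.2311) = 2.609 mg/L

2.609 mg/L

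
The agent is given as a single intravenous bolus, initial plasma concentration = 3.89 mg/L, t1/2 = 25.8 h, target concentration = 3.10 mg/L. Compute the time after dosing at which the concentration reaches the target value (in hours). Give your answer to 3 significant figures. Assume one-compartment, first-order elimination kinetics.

8.45 h

k = ln2 / t½ = 0.693147 / 25.8 = 0.02687 h⁻¹
t = ln(C₀ / C) / k = ln(3.890 / 3.10) / 0.02687
  = ln(1.255) / 0.02687 = 0.2271 / 0.02687 = 8.452 h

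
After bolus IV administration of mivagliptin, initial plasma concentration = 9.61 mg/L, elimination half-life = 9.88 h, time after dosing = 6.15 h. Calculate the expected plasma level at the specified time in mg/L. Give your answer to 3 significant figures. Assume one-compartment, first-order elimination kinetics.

k = ln2 / t½ = 0.693147 / 9.88 = 0.07016 h⁻¹
C = C₀ · e^(−k·t) = 9.610 × e^(−0.07016 × 6.15)
  = 9.610 × 0.6495 = 6.242 mg/L

6.24 mg/L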